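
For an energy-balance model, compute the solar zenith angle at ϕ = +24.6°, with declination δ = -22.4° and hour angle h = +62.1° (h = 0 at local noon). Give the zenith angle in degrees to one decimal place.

θ_z = 76.4°

cos θ_z = sin ϕ sin δ + cos ϕ cos δ cos h = -0.158632 + 0.393356 = 0.234724.
θ_z = arccos(0.234724) = 76.4°.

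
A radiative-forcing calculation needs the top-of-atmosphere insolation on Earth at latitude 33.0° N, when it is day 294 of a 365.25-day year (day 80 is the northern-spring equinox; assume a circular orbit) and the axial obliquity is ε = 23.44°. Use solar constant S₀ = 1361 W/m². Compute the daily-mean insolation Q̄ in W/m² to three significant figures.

Q̄ ≈ 283 W/m²

Solar longitude: λ_s = 360° × (294 − 80)/365.25 = 210.924°.
sin δ = sin 23.44° × sin 210.924° = -0.20442, so δ = -11.796°.
cos H₀ = −tan(+33.0°) tan(-11.796°) = 0.1356, H₀ = 1.4348 rad.
Bracket: H₀ sin φ sin δ + cos φ cos δ sin H₀ = 1.4348×0.54464×-0.20442 + 0.83867×0.97888×0.99076 = -0.159744 + 0.813372 = 0.653628.
Q̄ = (S₀/π) × [bracket] = (1361/π) × 0.653628 = 283.2 W/m².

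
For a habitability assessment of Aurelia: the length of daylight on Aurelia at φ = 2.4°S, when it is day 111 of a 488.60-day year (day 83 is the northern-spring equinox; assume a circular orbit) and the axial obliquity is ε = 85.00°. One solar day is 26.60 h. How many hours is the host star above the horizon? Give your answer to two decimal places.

13.17 h

Solar longitude: λ_s = 360° × (111 − 83)/488.60 = 20.630°.
sin δ = sin 85.00° × sin 20.630° = 0.35100, so δ = +20.548°.
cos H₀ = −tan φ · tan δ = −tan(-2.4°) × tan(+20.548°) = 0.0157, so H₀ = 1.5551 rad = 89.10°.
Daylight = 2H₀/(2π) × 26.60 h = (1.5551/π) × 26.60 = 13.17 h.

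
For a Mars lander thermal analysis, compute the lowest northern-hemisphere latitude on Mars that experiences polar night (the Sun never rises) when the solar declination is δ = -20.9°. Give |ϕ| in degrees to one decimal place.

|ϕ| = 69.1°

Polar night requires cos h₀ = −tan ϕ tan δ ≥ 1, i.e. tan ϕ tan δ ≤ −1.
The boundary is |tan ϕ| · |tan δ| = 1, so |ϕ| = 90° − |δ| = 90° − 20.9° = 69.1° in the northern hemisphere.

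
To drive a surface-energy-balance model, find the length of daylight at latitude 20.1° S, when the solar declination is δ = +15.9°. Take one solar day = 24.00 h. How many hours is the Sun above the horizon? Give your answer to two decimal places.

11.20 h

cos H₀ = −tan φ · tan δ = −tan(-20.1°) × tan(+15.900°) = 0.1042, so H₀ = 1.4664 rad = 84.02°.
Daylight = 2H₀/(2π) × 24.00 h = (1.4664/π) × 24.00 = 11.20 h.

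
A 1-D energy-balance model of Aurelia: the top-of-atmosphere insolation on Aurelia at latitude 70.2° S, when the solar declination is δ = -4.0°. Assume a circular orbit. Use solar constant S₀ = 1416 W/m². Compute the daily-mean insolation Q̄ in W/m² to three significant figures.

cos H₀ = −tan(-70.2°) tan(-4.000°) = -0.1942, H₀ = 1.7663 rad.
Bracket: H₀ sin φ sin δ + cos φ cos δ sin H₀ = 1.7663×-0.94088×-0.06976 + 0.33874×0.99756×0.98096 = 0.115932 + 0.331480 = 0.447412.
Q̄ = (S₀/π) × [bracket] = (1416/π) × 0.447412 = 201.7 W/m².

Q̄ ≈ 202 W/m²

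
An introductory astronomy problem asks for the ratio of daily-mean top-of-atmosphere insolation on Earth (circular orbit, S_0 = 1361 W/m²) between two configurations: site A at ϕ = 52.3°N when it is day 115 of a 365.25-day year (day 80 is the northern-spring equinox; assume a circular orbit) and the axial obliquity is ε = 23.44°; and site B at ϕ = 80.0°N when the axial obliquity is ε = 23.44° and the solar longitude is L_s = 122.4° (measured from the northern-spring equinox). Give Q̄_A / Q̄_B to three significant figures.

Q̄_A / Q̄_B ≈ 0.869

— Configuration A (ϕ=+52.3°):
Solar longitude: L_s = 360° × (115 − 80)/365.25 = 34.497°.
sin δ = sin 23.44° × sin 34.497° = 0.22529, so δ = +13.020°.
cos h₀ = −tan(+52.3°) tan(+13.020°) = -0.2992, h₀ = 1.8746 rad.
Bracket: h₀ sin ϕ sin δ + cos ϕ cos δ sin h₀ = 1.8746×0.79122×0.22529 + 0.61153×0.97429×0.95419 = 0.334155 + 0.568514 = 0.902669.
Q̄ = (S_0/π) × [bracket] = (1361/π) × 0.902669 = 391.05 W/m².
— Configuration B (ϕ=+80.0°):
Solar declination: sin δ = sin ε · sin L_s = sin 23.44° × sin 122.4° = 0.33586, so δ = +19.625°.
cos h₀ = −tan(+80.0°) tan(+19.625°) = -2.0223 ≤ −1 ⇒ polar day, h₀ = π.
Bracket: h₀ sin ϕ sin δ + cos ϕ cos δ sin h₀ = 3.1416×0.98481×0.33586 + 0.17365×0.94191×0.00000 = 1.039110 + 0.000000 = 1.039110.
Q̄ = (S_0/π) × [bracket] = (1361/π) × 1.039110 = 450.16 W/m².
Ratio Q̄_A / Q̄_B = 391.05 / 450.16 = 0.8687.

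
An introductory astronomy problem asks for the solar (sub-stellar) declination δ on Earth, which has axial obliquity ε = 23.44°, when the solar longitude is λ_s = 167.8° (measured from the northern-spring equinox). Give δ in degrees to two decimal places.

sin δ = sin ε · sin λ_s = sin 23.44° × sin 167.8° = 0.084063.
δ = arcsin(0.084063) = +4.82°.

δ = +4.82°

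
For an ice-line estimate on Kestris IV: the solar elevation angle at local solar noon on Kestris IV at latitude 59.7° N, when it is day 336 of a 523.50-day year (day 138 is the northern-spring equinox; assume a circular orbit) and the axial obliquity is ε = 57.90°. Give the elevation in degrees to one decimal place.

66.2°

Solar longitude: λ_s = 360° × (336 − 138)/523.50 = 136.160°.
sin δ = sin 57.90° × sin 136.160° = 0.58675, so δ = +35.927°.
At local noon the hour angle is zero, so the zenith angle equals |φ − δ| = |+59.7° − (+35.927°)| = 23.773°.
Elevation = 90° − 23.773° = 66.2°.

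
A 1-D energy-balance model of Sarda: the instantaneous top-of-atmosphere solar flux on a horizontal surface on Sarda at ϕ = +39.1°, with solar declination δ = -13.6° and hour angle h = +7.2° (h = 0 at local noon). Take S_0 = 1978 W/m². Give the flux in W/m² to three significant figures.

1.19e+03 W/m²

cos θ_z = sin ϕ sin δ + cos ϕ cos δ cos h = -0.148298 + 0.748339 = 0.600041.
Flux = S_0 · cos θ_z = 1978 × 0.600041 = 1187 W/m².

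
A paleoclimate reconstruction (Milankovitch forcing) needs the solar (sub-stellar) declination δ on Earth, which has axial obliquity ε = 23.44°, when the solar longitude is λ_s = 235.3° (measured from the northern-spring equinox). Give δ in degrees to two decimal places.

sin δ = sin ε · sin λ_s = sin 23.44° × sin 235.3° = -0.327039.
δ = arcsin(-0.327039) = -19.09°.

δ = -19.09°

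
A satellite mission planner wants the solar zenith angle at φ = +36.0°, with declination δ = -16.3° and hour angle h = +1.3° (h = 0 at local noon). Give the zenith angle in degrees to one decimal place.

cos θ_z = sin φ sin δ + cos φ cos δ cos h = -0.164972 + 0.776299 = 0.611327.
θ_z = arccos(0.611327) = 52.3°.

θ_z = 52.3°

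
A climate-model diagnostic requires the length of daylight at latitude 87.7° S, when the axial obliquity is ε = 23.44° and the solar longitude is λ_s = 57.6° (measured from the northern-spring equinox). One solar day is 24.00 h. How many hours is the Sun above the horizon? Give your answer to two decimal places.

Solar declination: sin δ = sin ε · sin λ_s = sin 23.44° × sin 57.6° = 0.33586, so δ = +19.625°.
cos H₀ = −tan φ · tan δ = 8.8780 ≥ 1, so the Sun never rises (polar night) and H₀ = 0.
Daylight = 2H₀/(2π) × 24.00 h = (0.0000/π) × 24.00 = 0.00 h.

0.00 h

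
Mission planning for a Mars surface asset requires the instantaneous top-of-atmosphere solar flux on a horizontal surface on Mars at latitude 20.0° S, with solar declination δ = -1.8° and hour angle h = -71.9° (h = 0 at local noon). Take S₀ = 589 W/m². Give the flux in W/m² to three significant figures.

178 W/m²

cos θ_z = sin φ sin δ + cos φ cos δ cos h = 0.010743 + 0.291796 = 0.302539.
Flux = S₀ · cos θ_z = 589 × 0.302539 = 178.2 W/m².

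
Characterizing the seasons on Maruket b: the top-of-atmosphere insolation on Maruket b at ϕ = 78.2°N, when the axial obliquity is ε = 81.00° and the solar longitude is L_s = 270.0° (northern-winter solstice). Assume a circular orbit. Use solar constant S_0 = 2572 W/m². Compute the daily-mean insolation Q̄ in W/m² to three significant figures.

Solar declination: sin δ = sin ε · sin L_s = sin 81.00° × sin 270.0° = -0.98769, so δ = -81.000°.
cos h₀ = −tan(+78.2°) tan(-81.000°) = 30.2222 ≥ 1 ⇒ polar night, h₀ = 0 and Q̄ = 0.

Q̄ ≈ 0.00 W/m²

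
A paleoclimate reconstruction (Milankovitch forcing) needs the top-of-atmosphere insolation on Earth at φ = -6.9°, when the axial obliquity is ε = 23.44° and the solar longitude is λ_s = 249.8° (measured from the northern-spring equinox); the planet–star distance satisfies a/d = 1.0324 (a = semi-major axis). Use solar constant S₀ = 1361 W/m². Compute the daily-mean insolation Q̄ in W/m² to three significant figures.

Q̄ ≈ 458 W/m²

Solar declination: sin δ = sin ε · sin λ_s = sin 23.44° × sin 249.8° = -0.37332, so δ = -21.921°.
cos H₀ = −tan(-6.9°) tan(-21.921°) = -0.0487, H₀ = 1.6195 rad.
Bracket: H₀ sin φ sin δ + cos φ cos δ sin H₀ = 1.6195×-0.12014×-0.37332 + 0.99276×0.92770×0.99881 = 0.072636 + 0.919887 = 0.992523.
Inverse-square distance factor (a/d)² = 1.0324² = 1.065850.
Q̄ = (S₀/π) × 1.065850 × [bracket] = (1361/π) × 1.065850 × 0.992523 = 458.3 W/m².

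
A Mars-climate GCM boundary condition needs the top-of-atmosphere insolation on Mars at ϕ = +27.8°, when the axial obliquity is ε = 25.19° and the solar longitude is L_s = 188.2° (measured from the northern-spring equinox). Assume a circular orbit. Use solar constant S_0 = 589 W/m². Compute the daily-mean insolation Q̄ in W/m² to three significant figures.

Solar declination: sin δ = sin ε · sin L_s = sin 25.19° × sin 188.2° = -0.06071, so δ = -3.480°.
cos h₀ = −tan(+27.8°) tan(-3.480°) = 0.0321, h₀ = 1.5387 rad.
Bracket: h₀ sin ϕ sin δ + cos ϕ cos δ sin h₀ = 1.5387×0.46639×-0.06071 + 0.88458×0.99816×0.99949 = -0.043568 + 0.882502 = 0.838934.
Q̄ = (S_0/π) × [bracket] = (589/π) × 0.838934 = 157.3 W/m².

Q̄ ≈ 157 W/m²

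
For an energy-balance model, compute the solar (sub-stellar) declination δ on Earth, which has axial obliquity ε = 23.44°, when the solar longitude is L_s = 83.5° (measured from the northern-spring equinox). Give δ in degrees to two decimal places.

sin δ = sin ε · sin L_s = sin 23.44° × sin 83.5° = 0.395231.
δ = arcsin(0.395231) = +23.28°.

δ = +23.28°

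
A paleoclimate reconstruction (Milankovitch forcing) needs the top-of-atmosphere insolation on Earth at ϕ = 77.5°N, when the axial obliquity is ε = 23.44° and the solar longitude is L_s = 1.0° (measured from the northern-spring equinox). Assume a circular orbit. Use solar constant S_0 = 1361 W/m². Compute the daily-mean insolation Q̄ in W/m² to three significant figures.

Q̄ ≈ 98.4 W/m²

Solar declination: sin δ = sin ε · sin L_s = sin 23.44° × sin 1.0° = 0.00694, so δ = +0.398°.
cos h₀ = −tan(+77.5°) tan(+0.398°) = -0.0313, h₀ = 1.6021 rad.
Bracket: h₀ sin ϕ sin δ + cos ϕ cos δ sin h₀ = 1.6021×0.97630×0.00694 + 0.21644×0.99998×0.99951 = 0.010855 + 0.216330 = 0.227185.
Q̄ = (S_0/π) × [bracket] = (1361/π) × 0.227185 = 98.42 W/m².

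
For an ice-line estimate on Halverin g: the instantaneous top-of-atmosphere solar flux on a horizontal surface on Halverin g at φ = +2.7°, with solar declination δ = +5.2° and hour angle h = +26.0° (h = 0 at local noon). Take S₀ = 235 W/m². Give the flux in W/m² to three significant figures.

211 W/m²

cos θ_z = sin φ sin δ + cos φ cos δ cos h = 0.004269 + 0.894101 = 0.898370.
Flux = S₀ · cos θ_z = 235 × 0.898370 = 211.1 W/m².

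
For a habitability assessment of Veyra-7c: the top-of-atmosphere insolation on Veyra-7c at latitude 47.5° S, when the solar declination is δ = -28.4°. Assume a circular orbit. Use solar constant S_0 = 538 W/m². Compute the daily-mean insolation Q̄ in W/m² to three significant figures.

Q̄ ≈ 214 W/m²

cos h₀ = −tan(-47.5°) tan(-28.400°) = -0.5901, h₀ = 2.2019 rad.
Bracket: h₀ sin ϕ sin δ + cos ϕ cos δ sin h₀ = 2.2019×-0.73728×-0.47562 + 0.67559×0.87965×0.80735 = 0.772130 + 0.479794 = 1.251924.
Q̄ = (S_0/π) × [bracket] = (538/π) × 1.251924 = 214.4 W/m².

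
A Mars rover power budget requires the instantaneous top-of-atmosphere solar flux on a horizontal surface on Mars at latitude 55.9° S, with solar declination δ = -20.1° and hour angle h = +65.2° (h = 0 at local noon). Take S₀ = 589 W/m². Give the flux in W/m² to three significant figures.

298 W/m²

cos θ_z = sin φ sin δ + cos φ cos δ cos h = 0.284571 + 0.220839 = 0.505410.
Flux = S₀ · cos θ_z = 589 × 0.505410 = 297.7 W/m².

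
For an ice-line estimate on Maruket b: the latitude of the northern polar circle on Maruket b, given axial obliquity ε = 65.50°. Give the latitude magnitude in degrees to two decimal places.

The polar circle is the lowest latitude that experiences at least one full rotation of continuous daylight at the northern-summer solstice; it lies at |φ| = 90° − ε = 90° − 65.50° = 24.50°.

24.50°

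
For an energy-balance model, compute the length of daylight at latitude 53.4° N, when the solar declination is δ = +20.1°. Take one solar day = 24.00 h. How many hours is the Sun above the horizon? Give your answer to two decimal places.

cos H₀ = −tan φ · tan δ = −tan(+53.4°) × tan(+20.100°) = -0.4927, so H₀ = 2.0860 rad = 119.52°.
Daylight = 2H₀/(2π) × 24.00 h = (2.0860/π) × 24.00 = 15.94 h.

15.94 h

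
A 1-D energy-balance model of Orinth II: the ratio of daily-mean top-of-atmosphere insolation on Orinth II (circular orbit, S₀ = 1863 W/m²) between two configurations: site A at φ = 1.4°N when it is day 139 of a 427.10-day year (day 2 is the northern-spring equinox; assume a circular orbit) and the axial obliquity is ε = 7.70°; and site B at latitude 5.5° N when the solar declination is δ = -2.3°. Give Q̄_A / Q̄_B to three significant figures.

Q̄_A / Q̄_B ≈ 1.01

— Configuration A (φ=+1.4°):
Solar longitude: λ_s = 360° × (139 − 2)/427.10 = 115.476°.
sin δ = sin 7.70° × sin 115.476° = 0.12096, so δ = +6.947°.
cos H₀ = −tan(+1.4°) tan(+6.947°) = -0.0030, H₀ = 1.5738 rad.
Bracket: H₀ sin φ sin δ + cos φ cos δ sin H₀ = 1.5738×0.02443×0.12096 + 0.99970×0.99266×1.00000 = 0.004651 + 0.992362 = 0.997013.
Q̄ = (S₀/π) × [bracket] = (1863/π) × 0.997013 = 591.24 W/m².
— Configuration B (φ=+5.5°):
cos H₀ = −tan(+5.5°) tan(-2.300°) = 0.0039, H₀ = 1.5669 rad.
Bracket: H₀ sin φ sin δ + cos φ cos δ sin H₀ = 1.5669×0.09585×-0.04013 + 0.99540×0.99919×0.99999 = -0.006027 + 0.994584 = 0.988557.
Q̄ = (S₀/π) × [bracket] = (1863/π) × 0.988557 = 586.23 W/m².
Ratio Q̄_A / Q̄_B = 591.24 / 586.23 = 1.009.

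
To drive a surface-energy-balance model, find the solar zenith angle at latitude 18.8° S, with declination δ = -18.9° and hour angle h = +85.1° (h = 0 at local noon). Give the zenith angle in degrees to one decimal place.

θ_z = 79.6°

cos θ_z = sin ϕ sin δ + cos ϕ cos δ cos h = 0.104387 + 0.076500 = 0.180887.
θ_z = arccos(0.180887) = 79.6°.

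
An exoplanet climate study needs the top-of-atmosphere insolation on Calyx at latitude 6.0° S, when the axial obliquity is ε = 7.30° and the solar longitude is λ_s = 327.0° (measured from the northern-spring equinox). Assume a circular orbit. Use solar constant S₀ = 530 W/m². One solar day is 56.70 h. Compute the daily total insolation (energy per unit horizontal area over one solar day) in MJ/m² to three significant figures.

34.6 MJ/m²

Solar declination: sin δ = sin ε · sin λ_s = sin 7.30° × sin 327.0° = -0.06920, so δ = -3.968°.
cos H₀ = −tan(-6.0°) tan(-3.968°) = -0.0073, H₀ = 1.5781 rad.
Bracket: H₀ sin φ sin δ + cos φ cos δ sin H₀ = 1.5781×-0.10453×-0.06920 + 0.99452×0.99760×0.99997 = 0.011415 + 0.992103 = 1.003518.
Q̄ = (S₀/π) × [bracket] = (530/π) × 1.003518 = 169.30 W/m².
Daily total = Q̄ × 56.70 h × 3600 s/h = 169.30 × 56.70 × 3600 / 10⁶ = 34.56 MJ/m².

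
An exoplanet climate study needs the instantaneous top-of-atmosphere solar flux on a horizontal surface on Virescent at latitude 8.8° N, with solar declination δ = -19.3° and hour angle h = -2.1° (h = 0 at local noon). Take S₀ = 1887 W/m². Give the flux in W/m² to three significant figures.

1.66e+03 W/m²

cos θ_z = sin φ sin δ + cos φ cos δ cos h = -0.050564 + 0.932064 = 0.881500.
Flux = S₀ · cos θ_z = 1887 × 0.881500 = 1663 W/m².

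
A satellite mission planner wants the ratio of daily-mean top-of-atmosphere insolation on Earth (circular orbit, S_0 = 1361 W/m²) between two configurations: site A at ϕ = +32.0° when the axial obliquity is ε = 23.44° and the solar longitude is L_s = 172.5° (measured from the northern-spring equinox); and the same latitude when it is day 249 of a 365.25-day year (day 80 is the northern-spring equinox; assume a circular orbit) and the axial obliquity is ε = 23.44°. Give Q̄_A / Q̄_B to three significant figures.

— Configuration A (ϕ=+32.0°):
Solar declination: sin δ = sin ε · sin L_s = sin 23.44° × sin 172.5° = 0.05192, so δ = +2.976°.
cos h₀ = −tan(+32.0°) tan(+2.976°) = -0.0325, h₀ = 1.6033 rad.
Bracket: h₀ sin ϕ sin δ + cos ϕ cos δ sin h₀ = 1.6033×0.52992×0.05192 + 0.84805×0.99865×0.99947 = 0.044112 + 0.846456 = 0.890568.
Q̄ = (S_0/π) × [bracket] = (1361/π) × 0.890568 = 385.81 W/m².
— Configuration B (ϕ=+32.0°):
Solar longitude: L_s = 360° × (249 − 80)/365.25 = 166.571°.
sin δ = sin 23.44° × sin 166.571° = 0.09238, so δ = +5.301°.
cos h₀ = −tan(+32.0°) tan(+5.301°) = -0.0580, h₀ = 1.6288 rad.
Bracket: h₀ sin ϕ sin δ + cos ϕ cos δ sin h₀ = 1.6288×0.52992×0.09238 + 0.84805×0.99572×0.99832 = 0.079736 + 0.843002 = 0.922738.
Q̄ = (S_0/π) × [bracket] = (1361/π) × 0.922738 = 399.75 W/m².
Ratio Q̄_A / Q̄_B = 385.81 / 399.75 = 0.9651.

Q̄_A / Q̄_B ≈ 0.965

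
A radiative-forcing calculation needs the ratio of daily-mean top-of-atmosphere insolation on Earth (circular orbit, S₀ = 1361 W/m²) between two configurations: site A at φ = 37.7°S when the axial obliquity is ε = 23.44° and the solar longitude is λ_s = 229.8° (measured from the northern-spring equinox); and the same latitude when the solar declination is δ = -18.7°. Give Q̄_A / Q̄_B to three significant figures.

— Configuration A (φ=-37.7°):
Solar declination: sin δ = sin ε · sin λ_s = sin 23.44° × sin 229.8° = -0.30383, so δ = -17.688°.
cos H₀ = −tan(-37.7°) tan(-17.688°) = -0.2465, H₀ = 1.8198 rad.
Bracket: H₀ sin φ sin δ + cos φ cos δ sin H₀ = 1.8198×-0.61153×-0.30383 + 0.79122×0.95273×0.96915 = 0.338121 + 0.730564 = 1.068685.
Q̄ = (S₀/π) × [bracket] = (1361/π) × 1.068685 = 462.98 W/m².
— Configuration B (φ=-37.7°):
cos H₀ = −tan(-37.7°) tan(-18.700°) = -0.2616, H₀ = 1.8355 rad.
Bracket: H₀ sin φ sin δ + cos φ cos δ sin H₀ = 1.8355×-0.61153×-0.32061 + 0.79122×0.94721×0.96517 = 0.359873 + 0.723348 = 1.083221.
Q̄ = (S₀/π) × [bracket] = (1361/π) × 1.083221 = 469.27 W/m².
Ratio Q̄_A / Q̄_B = 462.98 / 469.27 = 0.9866.

Q̄_A / Q̄_B ≈ 0.987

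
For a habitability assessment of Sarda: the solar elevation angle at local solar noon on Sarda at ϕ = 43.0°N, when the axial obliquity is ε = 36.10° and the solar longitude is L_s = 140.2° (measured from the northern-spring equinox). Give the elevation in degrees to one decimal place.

Solar declination: sin δ = sin ε · sin L_s = sin 36.10° × sin 140.2° = 0.37715, so δ = +22.157°.
At local noon the hour angle is zero, so the zenith angle equals |ϕ − δ| = |+43.0° − (+22.157°)| = 20.843°.
Elevation = 90° − 20.843° = 69.2°.

69.2°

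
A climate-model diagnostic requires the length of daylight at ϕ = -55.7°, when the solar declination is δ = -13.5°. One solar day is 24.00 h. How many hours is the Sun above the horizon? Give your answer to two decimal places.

14.75 h

cos h₀ = −tan ϕ · tan δ = −tan(-55.7°) × tan(-13.500°) = -0.3519, so h₀ = 1.9304 rad = 110.61°.
Daylight = 2h₀/(2π) × 24.00 h = (1.9304/π) × 24.00 = 14.75 h.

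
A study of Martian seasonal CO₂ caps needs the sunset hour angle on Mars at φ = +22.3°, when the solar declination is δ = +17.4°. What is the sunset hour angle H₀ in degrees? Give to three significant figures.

cos H₀ = −tan φ · tan δ = −tan(+22.3°) × tan(+17.400°) = -0.1285, so H₀ = 1.6997 rad = 97.38°.

H₀ = 97.4°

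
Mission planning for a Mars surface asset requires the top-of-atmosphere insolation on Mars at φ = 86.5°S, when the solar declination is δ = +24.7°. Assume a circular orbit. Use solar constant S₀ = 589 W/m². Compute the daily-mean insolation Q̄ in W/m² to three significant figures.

Q̄ ≈ 0.00 W/m²

cos H₀ = −tan(-86.5°) tan(+24.700°) = 7.5201 ≥ 1 ⇒ polar night, H₀ = 0 and Q̄ = 0.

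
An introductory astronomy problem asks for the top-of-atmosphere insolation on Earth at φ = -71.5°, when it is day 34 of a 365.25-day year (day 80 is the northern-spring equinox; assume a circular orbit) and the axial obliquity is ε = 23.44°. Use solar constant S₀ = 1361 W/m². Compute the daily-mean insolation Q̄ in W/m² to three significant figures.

Solar longitude: λ_s = 360° × (34 − 80)/365.25 = -45.339°, i.e. -45.339° + 360° = 314.661°.
sin δ = sin 23.44° × sin 314.661° = -0.28294, so δ = -16.436°.
cos H₀ = −tan(-71.5°) tan(-16.436°) = -0.8816, H₀ = 2.6501 rad.
Bracket: H₀ sin φ sin δ + cos φ cos δ sin H₀ = 2.6501×-0.94832×-0.28294 + 0.31730×0.95914×0.47193 = 0.711069 + 0.143625 = 0.854694.
Q̄ = (S₀/π) × [bracket] = (1361/π) × 0.854694 = 370.3 W/m².

Q̄ ≈ 370 W/m²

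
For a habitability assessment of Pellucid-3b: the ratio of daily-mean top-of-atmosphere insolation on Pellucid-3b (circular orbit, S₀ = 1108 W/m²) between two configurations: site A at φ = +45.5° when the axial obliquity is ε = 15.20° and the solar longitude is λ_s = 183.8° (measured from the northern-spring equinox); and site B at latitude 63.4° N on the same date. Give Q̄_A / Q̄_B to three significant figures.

— Configuration A (φ=+45.5°):
Solar declination: sin δ = sin ε · sin λ_s = sin 15.20° × sin 183.8° = -0.01738, so δ = -0.996°.
cos H₀ = −tan(+45.5°) tan(-0.996°) = 0.0177, H₀ = 1.5531 rad.
Bracket: H₀ sin φ sin δ + cos φ cos δ sin H₀ = 1.5531×0.71325×-0.01738 + 0.70091×0.99985×0.99984 = -0.019253 + 0.700693 = 0.681440.
Q̄ = (S₀/π) × [bracket] = (1108/π) × 0.681440 = 240.34 W/m².
— Configuration B (φ=+63.4°):
cos H₀ = −tan(+63.4°) tan(-0.996°) = 0.0347, H₀ = 1.5361 rad.
Bracket: H₀ sin φ sin δ + cos φ cos δ sin H₀ = 1.5361×0.89415×-0.01738 + 0.44776×0.99985×0.99940 = -0.023871 + 0.447424 = 0.423553.
Q̄ = (S₀/π) × [bracket] = (1108/π) × 0.423553 = 149.38 W/m².
Ratio Q̄_A / Q̄_B = 240.34 / 149.38 = 1.609.

Q̄_A / Q̄_B ≈ 1.61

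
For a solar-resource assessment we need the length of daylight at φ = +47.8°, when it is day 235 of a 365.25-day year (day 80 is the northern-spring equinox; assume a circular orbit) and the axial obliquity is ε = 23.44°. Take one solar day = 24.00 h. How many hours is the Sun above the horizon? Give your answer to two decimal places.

13.57 h

Solar longitude: λ_s = 360° × (235 − 80)/365.25 = 152.772°.
sin δ = sin 23.44° × sin 152.772° = 0.18200, so δ = +10.486°.
cos H₀ = −tan φ · tan δ = −tan(+47.8°) × tan(+10.486°) = -0.2041, so H₀ = 1.7764 rad = 101.78°.
Daylight = 2H₀/(2π) × 24.00 h = (1.7764/π) × 24.00 = 13.57 h.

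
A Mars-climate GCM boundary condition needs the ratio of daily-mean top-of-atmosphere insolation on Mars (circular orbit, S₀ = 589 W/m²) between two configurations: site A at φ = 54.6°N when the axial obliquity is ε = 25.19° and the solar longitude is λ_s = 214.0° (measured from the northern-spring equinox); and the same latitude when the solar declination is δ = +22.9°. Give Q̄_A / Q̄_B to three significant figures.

Q̄_A / Q̄_B ≈ 0.258

— Configuration A (φ=+54.6°):
Solar declination: sin δ = sin ε · sin λ_s = sin 25.19° × sin 214.0° = -0.23800, so δ = -13.769°.
cos H₀ = −tan(+54.6°) tan(-13.769°) = 0.3448, H₀ = 1.2188 rad.
Bracket: H₀ sin φ sin δ + cos φ cos δ sin H₀ = 1.2188×0.81513×-0.23800 + 0.57928×0.97126×0.93867 = -0.236448 + 0.528125 = 0.291677.
Q̄ = (S₀/π) × [bracket] = (589/π) × 0.291677 = 54.685 W/m².
— Configuration B (φ=+54.6°):
cos H₀ = −tan(+54.6°) tan(+22.900°) = -0.5944, H₀ = 2.2073 rad.
Bracket: H₀ sin φ sin δ + cos φ cos δ sin H₀ = 2.2073×0.81513×0.38912 + 0.57928×0.92119×0.80417 = 0.700119 + 0.429127 = 1.129246.
Q̄ = (S₀/π) × [bracket] = (589/π) × 1.129246 = 211.72 W/m².
Ratio Q̄_A / Q̄_B = 54.685 / 211.72 = 0.2583.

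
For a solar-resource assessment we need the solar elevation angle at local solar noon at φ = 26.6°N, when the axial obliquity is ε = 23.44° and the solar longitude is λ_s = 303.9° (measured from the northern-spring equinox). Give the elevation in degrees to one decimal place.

Solar declination: sin δ = sin ε · sin λ_s = sin 23.44° × sin 303.9° = -0.33017, so δ = -19.279°.
At local noon the hour angle is zero, so the zenith angle equals |φ − δ| = |+26.6° − (-19.279°)| = 45.879°.
Elevation = 90° − 45.879° = 44.1°.

44.1°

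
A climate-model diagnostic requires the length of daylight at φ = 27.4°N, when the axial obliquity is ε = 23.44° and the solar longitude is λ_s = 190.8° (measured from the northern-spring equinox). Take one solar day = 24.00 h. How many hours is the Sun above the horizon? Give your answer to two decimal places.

Solar declination: sin δ = sin ε · sin λ_s = sin 23.44° × sin 190.8° = -0.07454, so δ = -4.275°.
cos H₀ = −tan φ · tan δ = −tan(+27.4°) × tan(-4.275°) = 0.0387, so H₀ = 1.5320 rad = 87.78°.
Daylight = 2H₀/(2π) × 24.00 h = (1.5320/π) × 24.00 = 11.70 h.

11.70 h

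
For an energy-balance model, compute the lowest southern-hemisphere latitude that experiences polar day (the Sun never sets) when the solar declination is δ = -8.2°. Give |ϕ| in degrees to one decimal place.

Polar day requires cos h₀ = −tan ϕ tan δ ≤ −1, i.e. tan ϕ tan δ ≥ 1.
The boundary is |tan ϕ| · |tan δ| = 1, so |ϕ| = 90° − |δ| = 90° − 8.2° = 81.8° in the southern hemisphere.

|ϕ| = 81.8°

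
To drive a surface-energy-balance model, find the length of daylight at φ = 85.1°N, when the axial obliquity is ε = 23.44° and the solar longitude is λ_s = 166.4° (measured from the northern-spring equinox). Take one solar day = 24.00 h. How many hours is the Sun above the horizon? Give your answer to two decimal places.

24.00 h

Solar declination: sin δ = sin ε · sin λ_s = sin 23.44° × sin 166.4° = 0.09354, so δ = +5.367°.
Sunrise equation: cos H₀ = −tan φ · tan δ = -1.0959 ≤ −1, so the Sun never sets (polar day) and H₀ = π.
Daylight = 2H₀/(2π) × 24.00 h = (3.1416/π) × 24.00 = 24.00 h.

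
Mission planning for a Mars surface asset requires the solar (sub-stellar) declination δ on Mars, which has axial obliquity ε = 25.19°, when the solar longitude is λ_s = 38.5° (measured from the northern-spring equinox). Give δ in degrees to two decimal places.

δ = +15.36°

sin δ = sin ε · sin λ_s = sin 25.19° × sin 38.5° = 0.264956.
δ = arcsin(0.264956) = +15.36°.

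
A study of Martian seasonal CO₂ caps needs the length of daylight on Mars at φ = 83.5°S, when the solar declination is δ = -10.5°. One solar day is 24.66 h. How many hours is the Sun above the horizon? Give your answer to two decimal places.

Sunrise equation: cos H₀ = −tan φ · tan δ = -1.6267 ≤ −1, so the Sun never sets (polar day) and H₀ = π.
Daylight = 2H₀/(2π) × 24.66 h = (3.1416/π) × 24.66 = 24.66 h.

24.66 h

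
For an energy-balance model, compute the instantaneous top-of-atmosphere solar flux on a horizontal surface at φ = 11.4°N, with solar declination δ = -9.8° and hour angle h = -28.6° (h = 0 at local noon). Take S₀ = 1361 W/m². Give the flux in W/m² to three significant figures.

cos θ_z = sin φ sin δ + cos φ cos δ cos h = -0.033643 + 0.848103 = 0.814460.
Flux = S₀ · cos θ_z = 1361 × 0.814460 = 1108 W/m².

1.11e+03 W/m²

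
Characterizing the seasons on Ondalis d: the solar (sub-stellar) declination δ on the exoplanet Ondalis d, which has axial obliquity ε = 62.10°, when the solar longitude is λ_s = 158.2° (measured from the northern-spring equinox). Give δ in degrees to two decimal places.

δ = +19.16°

sin δ = sin ε · sin λ_s = sin 62.10° × sin 158.2° = 0.328202.
δ = arcsin(0.328202) = +19.16°.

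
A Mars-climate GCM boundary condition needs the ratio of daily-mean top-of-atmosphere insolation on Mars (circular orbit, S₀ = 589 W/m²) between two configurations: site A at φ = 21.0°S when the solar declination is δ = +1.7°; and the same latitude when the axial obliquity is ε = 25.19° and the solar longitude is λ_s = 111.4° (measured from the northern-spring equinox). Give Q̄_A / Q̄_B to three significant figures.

— Configuration A (φ=-21.0°):
cos H₀ = −tan(-21.0°) tan(+1.700°) = 0.0114, H₀ = 1.5594 rad.
Bracket: H₀ sin φ sin δ + cos φ cos δ sin H₀ = 1.5594×-0.35837×0.02967 + 0.93358×0.99956×0.99994 = -0.016581 + 0.933113 = 0.916532.
Q̄ = (S₀/π) × [bracket] = (589/π) × 0.916532 = 171.84 W/m².
— Configuration B (φ=-21.0°):
Solar declination: sin δ = sin ε · sin λ_s = sin 25.19° × sin 111.4° = 0.39628, so δ = +23.346°.
cos H₀ = −tan(-21.0°) tan(+23.346°) = 0.1657, H₀ = 1.4043 rad.
Bracket: H₀ sin φ sin δ + cos φ cos δ sin H₀ = 1.4043×-0.35837×0.39628 + 0.93358×0.91813×0.98618 = -0.199431 + 0.845302 = 0.645871.
Q̄ = (S₀/π) × [bracket] = (589/π) × 0.645871 = 121.09 W/m².
Ratio Q̄_A / Q̄_B = 171.84 / 121.09 = 1.419.

Q̄_A / Q̄_B ≈ 1.42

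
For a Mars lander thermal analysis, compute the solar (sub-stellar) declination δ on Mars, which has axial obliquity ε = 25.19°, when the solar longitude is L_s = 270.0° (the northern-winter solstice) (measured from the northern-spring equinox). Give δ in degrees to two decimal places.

sin δ = sin ε · sin L_s = sin 25.19° × sin 270.0° = -0.425621.
δ = arcsin(-0.425621) = -25.19°.

δ = -25.19°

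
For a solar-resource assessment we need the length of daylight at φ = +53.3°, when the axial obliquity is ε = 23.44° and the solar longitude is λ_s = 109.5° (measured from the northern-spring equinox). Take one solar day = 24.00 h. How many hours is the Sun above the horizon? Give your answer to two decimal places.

Solar declination: sin δ = sin ε · sin λ_s = sin 23.44° × sin 109.5° = 0.37497, so δ = +22.023°.
cos H₀ = −tan φ · tan δ = −tan(+53.3°) × tan(+22.023°) = -0.5427, so H₀ = 2.1444 rad = 122.86°.
Daylight = 2H₀/(2π) × 24.00 h = (2.1444/π) × 24.00 = 16.38 h.

16.38 h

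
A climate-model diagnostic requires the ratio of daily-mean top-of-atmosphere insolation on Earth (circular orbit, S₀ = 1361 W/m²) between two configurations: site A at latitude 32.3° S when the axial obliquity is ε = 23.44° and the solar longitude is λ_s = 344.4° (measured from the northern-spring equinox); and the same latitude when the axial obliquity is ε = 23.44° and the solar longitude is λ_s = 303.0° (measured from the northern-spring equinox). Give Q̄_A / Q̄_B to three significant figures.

Q̄_A / Q̄_B ≈ 0.850

— Configuration A (φ=-32.3°):
Solar declination: sin δ = sin ε · sin λ_s = sin 23.44° × sin 344.4° = -0.10697, so δ = -6.141°.
cos H₀ = −tan(-32.3°) tan(-6.141°) = -0.0680, H₀ = 1.6389 rad.
Bracket: H₀ sin φ sin δ + cos φ cos δ sin H₀ = 1.6389×-0.53435×-0.10697 + 0.84526×0.99426×0.99768 = 0.093679 + 0.838458 = 0.932137.
Q̄ = (S₀/π) × [bracket] = (1361/π) × 0.932137 = 403.82 W/m².
— Configuration B (φ=-32.3°):
Solar declination: sin δ = sin ε · sin λ_s = sin 23.44° × sin 303.0° = -0.33361, so δ = -19.488°.
cos H₀ = −tan(-32.3°) tan(-19.488°) = -0.2237, H₀ = 1.7964 rad.
Bracket: H₀ sin φ sin δ + cos φ cos δ sin H₀ = 1.7964×-0.53435×-0.33361 + 0.84526×0.94271×0.97465 = 0.320234 + 0.776635 = 1.096869.
Q̄ = (S₀/π) × [bracket] = (1361/π) × 1.096869 = 475.19 W/m².
Ratio Q̄_A / Q̄_B = 403.82 / 475.19 = 0.8498.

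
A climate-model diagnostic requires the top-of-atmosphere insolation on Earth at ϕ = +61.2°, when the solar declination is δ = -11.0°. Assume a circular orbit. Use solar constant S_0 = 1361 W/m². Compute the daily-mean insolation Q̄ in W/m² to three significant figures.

Q̄ ≈ 104 W/m²

cos h₀ = −tan(+61.2°) tan(-11.000°) = 0.3536, h₀ = 1.2094 rad.
Bracket: h₀ sin ϕ sin δ + cos ϕ cos δ sin h₀ = 1.2094×0.87631×-0.19081 + 0.48175×0.98163×0.93541 = -0.202222 + 0.442356 = 0.240134.
Q̄ = (S_0/π) × [bracket] = (1361/π) × 0.240134 = 104.0 W/m².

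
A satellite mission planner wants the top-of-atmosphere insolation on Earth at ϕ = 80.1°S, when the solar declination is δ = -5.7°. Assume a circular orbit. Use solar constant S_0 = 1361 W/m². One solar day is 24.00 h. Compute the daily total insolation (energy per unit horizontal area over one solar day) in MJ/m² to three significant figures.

cos h₀ = −tan(-80.1°) tan(-5.700°) = -0.5719, h₀ = 2.1796 rad.
Bracket: h₀ sin ϕ sin δ + cos ϕ cos δ sin h₀ = 2.1796×-0.98511×-0.09932 + 0.17193×0.99506×0.82032 = 0.213255 + 0.140341 = 0.353596.
Q̄ = (S_0/π) × [bracket] = (1361/π) × 0.353596 = 153.18 W/m².
Daily total = Q̄ × 24.00 h × 3600 s/h = 153.18 × 24.00 × 3600 / 10⁶ = 13.23 MJ/m².

13.2 MJ/m²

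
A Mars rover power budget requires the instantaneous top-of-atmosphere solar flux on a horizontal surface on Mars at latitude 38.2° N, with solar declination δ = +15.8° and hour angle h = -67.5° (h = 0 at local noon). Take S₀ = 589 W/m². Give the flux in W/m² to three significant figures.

cos θ_z = sin φ sin δ + cos φ cos δ cos h = 0.168380 + 0.289372 = 0.457752.
Flux = S₀ · cos θ_z = 589 × 0.457752 = 269.6 W/m².

270 W/m²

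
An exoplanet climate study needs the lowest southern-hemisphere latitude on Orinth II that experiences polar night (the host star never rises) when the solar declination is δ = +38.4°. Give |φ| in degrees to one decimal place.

|φ| = 51.6°

Polar night requires cos H₀ = −tan φ tan δ ≥ 1, i.e. tan φ tan δ ≤ −1.
The boundary is |tan φ| · |tan δ| = 1, so |φ| = 90° − |δ| = 90° − 38.4° = 51.6° in the southern hemisphere.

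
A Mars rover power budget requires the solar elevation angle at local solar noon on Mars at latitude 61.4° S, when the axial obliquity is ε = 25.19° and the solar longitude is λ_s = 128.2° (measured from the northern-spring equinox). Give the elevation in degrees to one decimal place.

9.1°

Solar declination: sin δ = sin ε · sin λ_s = sin 25.19° × sin 128.2° = 0.33448, so δ = +19.541°.
At local noon the hour angle is zero, so the zenith angle equals |φ − δ| = |-61.4° − (+19.541°)| = 80.941°.
Elevation = 90° − 80.941° = 9.1°.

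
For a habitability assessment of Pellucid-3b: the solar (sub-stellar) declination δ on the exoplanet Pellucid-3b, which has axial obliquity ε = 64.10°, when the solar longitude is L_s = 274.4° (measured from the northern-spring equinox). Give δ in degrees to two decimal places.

sin δ = sin ε · sin L_s = sin 64.10° × sin 274.4° = -0.896907.
δ = arcsin(-0.896907) = -63.75°.

δ = -63.75°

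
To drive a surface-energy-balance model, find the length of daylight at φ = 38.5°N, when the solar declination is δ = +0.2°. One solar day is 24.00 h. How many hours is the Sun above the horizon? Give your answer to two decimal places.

12.02 h

cos H₀ = −tan φ · tan δ = −tan(+38.5°) × tan(+0.200°) = -0.0028, so H₀ = 1.5736 rad = 90.16°.
Daylight = 2H₀/(2π) × 24.00 h = (1.5736/π) × 24.00 = 12.02 h.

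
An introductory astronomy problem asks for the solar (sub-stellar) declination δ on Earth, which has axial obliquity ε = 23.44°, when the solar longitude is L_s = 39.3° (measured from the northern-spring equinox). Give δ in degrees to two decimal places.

sin δ = sin ε · sin L_s = sin 23.44° × sin 39.3° = 0.251952.
δ = arcsin(0.251952) = +14.59°.

δ = +14.59°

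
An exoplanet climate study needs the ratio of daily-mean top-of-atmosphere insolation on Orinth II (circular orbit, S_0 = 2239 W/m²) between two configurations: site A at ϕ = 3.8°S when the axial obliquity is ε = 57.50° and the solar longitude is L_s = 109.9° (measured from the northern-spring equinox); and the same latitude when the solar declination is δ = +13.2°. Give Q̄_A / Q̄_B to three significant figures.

— Configuration A (ϕ=-3.8°):
Solar declination: sin δ = sin ε · sin L_s = sin 57.50° × sin 109.9° = 0.79303, so δ = +52.470°.
cos h₀ = −tan(-3.8°) tan(+52.470°) = 0.0865, h₀ = 1.4842 rad.
Bracket: h₀ sin ϕ sin δ + cos ϕ cos δ sin h₀ = 1.4842×-0.06627×0.79303 + 0.99780×0.60918×0.99625 = -0.078001 + 0.605560 = 0.527559.
Q̄ = (S_0/π) × [bracket] = (2239/π) × 0.527559 = 375.99 W/m².
— Configuration B (ϕ=-3.8°):
cos h₀ = −tan(-3.8°) tan(+13.200°) = 0.0156, h₀ = 1.5552 rad.
Bracket: h₀ sin ϕ sin δ + cos ϕ cos δ sin h₀ = 1.5552×-0.06627×0.22835 + 0.99780×0.97358×0.99988 = -0.023534 + 0.971322 = 0.947788.
Q̄ = (S_0/π) × [bracket] = (2239/π) × 0.947788 = 675.48 W/m².
Ratio Q̄_A / Q̄_B = 375.99 / 675.48 = 0.5566.

Q̄_A / Q̄_B ≈ 0.557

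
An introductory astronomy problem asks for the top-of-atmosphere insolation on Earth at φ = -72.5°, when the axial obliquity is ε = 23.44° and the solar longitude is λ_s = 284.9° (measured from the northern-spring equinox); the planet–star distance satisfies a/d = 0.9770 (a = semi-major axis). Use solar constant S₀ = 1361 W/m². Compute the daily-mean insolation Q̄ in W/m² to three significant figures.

Q̄ ≈ 476 W/m²

Solar declination: sin δ = sin ε · sin λ_s = sin 23.44° × sin 284.9° = -0.38441, so δ = -22.607°.
cos H₀ = −tan(-72.5°) tan(-22.607°) = -1.3207 ≤ −1 ⇒ polar day, H₀ = π.
Bracket: H₀ sin φ sin δ + cos φ cos δ sin H₀ = 3.1416×-0.95372×-0.38441 + 0.30071×0.92316×0.00000 = 1.151772 + 0.000000 = 1.151772.
Inverse-square distance factor (a/d)² = 0.9770² = 0.954529.
Q̄ = (S₀/π) × 0.954529 × [bracket] = (1361/π) × 0.954529 × 1.151772 = 476.3 W/m².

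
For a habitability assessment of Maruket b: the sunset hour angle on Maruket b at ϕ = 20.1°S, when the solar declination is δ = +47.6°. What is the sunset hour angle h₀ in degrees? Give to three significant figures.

h₀ = 66.4°

cos h₀ = −tan ϕ · tan δ = −tan(-20.1°) × tan(+47.600°) = 0.4008, so h₀ = 1.1584 rad = 66.37°.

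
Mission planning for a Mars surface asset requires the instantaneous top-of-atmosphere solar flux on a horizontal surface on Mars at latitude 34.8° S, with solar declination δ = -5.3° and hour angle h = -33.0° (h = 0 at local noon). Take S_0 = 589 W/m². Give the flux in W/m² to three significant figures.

435 W/m²

cos θ_z = sin ϕ sin δ + cos ϕ cos δ cos h = 0.052717 + 0.685729 = 0.738446.
Flux = S_0 · cos θ_z = 589 × 0.738446 = 434.9 W/m².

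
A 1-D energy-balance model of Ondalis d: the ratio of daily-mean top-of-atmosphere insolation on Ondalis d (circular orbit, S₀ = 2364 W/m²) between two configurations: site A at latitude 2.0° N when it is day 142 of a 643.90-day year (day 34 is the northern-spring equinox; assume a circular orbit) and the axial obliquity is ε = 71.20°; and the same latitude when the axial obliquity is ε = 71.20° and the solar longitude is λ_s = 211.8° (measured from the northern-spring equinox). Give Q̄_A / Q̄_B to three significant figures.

Q̄_A / Q̄_B ≈ 0.731

— Configuration A (φ=+2.0°):
Solar longitude: λ_s = 360° × (142 − 34)/643.90 = 60.382°.
sin δ = sin 71.20° × sin 60.382° = 0.82296, so δ = +55.382°.
cos H₀ = −tan(+2.0°) tan(+55.382°) = -0.0506, H₀ = 1.6214 rad.
Bracket: H₀ sin φ sin δ + cos φ cos δ sin H₀ = 1.6214×0.03490×0.82296 + 0.99939×0.56810×0.99872 = 0.046569 + 0.567027 = 0.613596.
Q̄ = (S₀/π) × [bracket] = (2364/π) × 0.613596 = 461.72 W/m².
— Configuration B (φ=+2.0°):
Solar declination: sin δ = sin ε · sin λ_s = sin 71.20° × sin 211.8° = -0.49884, so δ = -29.923°.
cos H₀ = −tan(+2.0°) tan(-29.923°) = 0.0201, H₀ = 1.5507 rad.
Bracket: H₀ sin φ sin δ + cos φ cos δ sin H₀ = 1.5507×0.03490×-0.49884 + 0.99939×0.86669×0.99980 = -0.026997 + 0.865988 = 0.838991.
Q̄ = (S₀/π) × [bracket] = (2364/π) × 0.838991 = 631.33 W/m².
Ratio Q̄_A / Q̄_B = 461.72 / 631.33 = 0.7313.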